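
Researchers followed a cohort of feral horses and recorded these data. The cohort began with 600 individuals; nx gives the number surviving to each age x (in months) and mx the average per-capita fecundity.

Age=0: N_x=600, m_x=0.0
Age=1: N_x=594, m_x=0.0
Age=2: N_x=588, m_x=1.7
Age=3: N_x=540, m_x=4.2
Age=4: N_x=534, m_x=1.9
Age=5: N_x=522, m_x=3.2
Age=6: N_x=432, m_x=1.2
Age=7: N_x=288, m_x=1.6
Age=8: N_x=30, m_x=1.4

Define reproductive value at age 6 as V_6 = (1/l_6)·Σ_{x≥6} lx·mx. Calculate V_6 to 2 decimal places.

2.36

lx = nx/n0 = nx/600: 1, 0.99, 0.98, 0.9, 0.89, 0.87, 0.72, 0.48, 0.05
lx·mx for x ≥ 6: 0.864, 0.768, 0.07 → sum = 1.702
V_6 = 1.702 / l_6 = 1.702 / 0.72 = 2.363889… → 2.36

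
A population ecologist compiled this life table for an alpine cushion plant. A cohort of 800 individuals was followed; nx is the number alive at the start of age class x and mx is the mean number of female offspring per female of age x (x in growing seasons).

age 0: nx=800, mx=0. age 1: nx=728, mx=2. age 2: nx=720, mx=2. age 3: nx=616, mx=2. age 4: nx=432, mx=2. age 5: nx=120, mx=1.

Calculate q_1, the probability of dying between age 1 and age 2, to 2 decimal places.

lx = nx/n0 = nx/800: 1, 0.91, 0.9, 0.77, 0.54, 0.15
q_1 = (l_1 − l_2) / l_1 = (0.91 − 0.9) / 0.91
     = 0.01 / 0.91 = 0.010989… → 0.01

0.01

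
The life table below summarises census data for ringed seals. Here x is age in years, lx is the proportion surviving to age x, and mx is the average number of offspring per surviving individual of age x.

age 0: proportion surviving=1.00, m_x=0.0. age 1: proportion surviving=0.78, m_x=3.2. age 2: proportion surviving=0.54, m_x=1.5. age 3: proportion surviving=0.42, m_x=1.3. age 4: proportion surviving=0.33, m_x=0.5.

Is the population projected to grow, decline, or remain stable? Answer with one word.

growing

R0 = Σ lx·mx = 0 + 2.496 + 0.81 + 0.546 + 0.165 = 4.017
R0 > 1, so the population is growing.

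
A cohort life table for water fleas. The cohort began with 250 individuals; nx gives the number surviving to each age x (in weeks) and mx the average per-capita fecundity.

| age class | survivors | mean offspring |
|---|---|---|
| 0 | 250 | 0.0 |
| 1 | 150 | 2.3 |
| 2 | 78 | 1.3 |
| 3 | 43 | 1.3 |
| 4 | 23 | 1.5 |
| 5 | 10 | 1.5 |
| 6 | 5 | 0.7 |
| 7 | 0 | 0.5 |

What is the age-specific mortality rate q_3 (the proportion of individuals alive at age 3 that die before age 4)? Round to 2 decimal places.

lx = nx/n0 = nx/250: 1, 0.6, 0.312, 0.172, 0.092, 0.04, 0.02, 0
q_3 = (l_3 − l_4) / l_3 = (0.172 − 0.092) / 0.172
     = 0.08 / 0.172 = 0.465116… → 0.47

0.47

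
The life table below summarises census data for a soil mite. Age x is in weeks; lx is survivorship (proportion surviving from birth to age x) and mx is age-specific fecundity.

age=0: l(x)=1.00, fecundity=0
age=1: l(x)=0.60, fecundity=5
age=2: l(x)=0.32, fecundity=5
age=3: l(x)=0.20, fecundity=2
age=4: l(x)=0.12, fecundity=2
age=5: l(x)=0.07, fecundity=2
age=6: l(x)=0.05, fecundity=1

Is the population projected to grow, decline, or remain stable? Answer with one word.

R0 = Σ lx·mx = 0 + 3 + 1.6 + 0.4 + 0.24 + 0.14 + 0.05 = 5.43
R0 > 1, so the population is growing.

growing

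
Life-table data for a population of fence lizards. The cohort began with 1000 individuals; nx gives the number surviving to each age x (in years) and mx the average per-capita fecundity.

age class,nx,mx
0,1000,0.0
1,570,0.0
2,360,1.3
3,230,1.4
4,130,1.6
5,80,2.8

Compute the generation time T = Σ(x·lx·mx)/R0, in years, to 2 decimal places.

3.15

lx = nx/n0 = nx/1000: 1, 0.57, 0.36, 0.23, 0.13, 0.08
lx·mx: 0, 0, 0.468, 0.322, 0.208, 0.224 → R0 = 1.222
x·lx·mx: 0, 0, 0.936, 0.966, 0.832, 1.12 → Σ = 3.854
T = 3.854 / 1.222 = 3.153846… → 3.15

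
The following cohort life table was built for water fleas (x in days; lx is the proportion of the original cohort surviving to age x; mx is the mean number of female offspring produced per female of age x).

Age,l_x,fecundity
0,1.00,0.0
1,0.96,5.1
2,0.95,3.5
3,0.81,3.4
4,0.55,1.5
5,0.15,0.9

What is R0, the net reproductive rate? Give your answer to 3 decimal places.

lx·mx by age: 0, 4.896, 3.325, 2.754, 0.825, 0.135
R0 = Σ lx·mx = 11.935 → 11.935

11.935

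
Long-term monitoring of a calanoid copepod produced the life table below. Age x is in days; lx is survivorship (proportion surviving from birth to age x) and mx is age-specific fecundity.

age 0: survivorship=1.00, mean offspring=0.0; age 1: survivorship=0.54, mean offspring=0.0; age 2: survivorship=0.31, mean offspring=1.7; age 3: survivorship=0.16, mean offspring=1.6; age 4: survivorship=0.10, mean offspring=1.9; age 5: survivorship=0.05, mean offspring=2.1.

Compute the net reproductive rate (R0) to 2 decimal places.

1.08

lx·mx by age: 0, 0, 0.527, 0.256, 0.19, 0.105
R0 = Σ lx·mx = 1.078 → 1.08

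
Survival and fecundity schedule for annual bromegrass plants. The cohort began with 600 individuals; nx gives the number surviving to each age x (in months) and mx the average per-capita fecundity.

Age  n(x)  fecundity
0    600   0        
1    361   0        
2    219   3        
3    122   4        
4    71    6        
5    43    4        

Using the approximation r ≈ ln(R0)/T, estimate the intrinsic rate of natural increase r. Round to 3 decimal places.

lx = nx/n0 = nx/600: 1, 0.60167…, 0.365, 0.20333…, 0.11833…, 0.07167…
R0 = Σ lx·mx = 0 + 0 + 1.095 + 0.81333… + 0.71… + 0.28667… = 2.905…
Σ x·lx·mx = 8.903333…; T = 8.903333…/2.905… = 3.06483…
r ≈ ln(R0)/T = ln(2.905…)/3.06483… = 0.34796… → 0.348

0.348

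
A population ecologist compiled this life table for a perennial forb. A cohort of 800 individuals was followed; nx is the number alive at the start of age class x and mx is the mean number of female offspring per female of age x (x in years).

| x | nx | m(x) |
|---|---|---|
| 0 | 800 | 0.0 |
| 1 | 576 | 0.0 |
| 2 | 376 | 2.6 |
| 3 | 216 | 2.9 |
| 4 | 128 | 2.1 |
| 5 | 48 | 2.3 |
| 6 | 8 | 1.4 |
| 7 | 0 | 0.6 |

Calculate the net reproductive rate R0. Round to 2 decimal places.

lx = nx/n0 = nx/800: 1, 0.72, 0.47, 0.27, 0.16, 0.06, 0.01, 0
lx·mx by age: 0, 0, 1.222, 0.783, 0.336, 0.138, 0.014, 0
R0 = Σ lx·mx = 2.493 → 2.49

2.49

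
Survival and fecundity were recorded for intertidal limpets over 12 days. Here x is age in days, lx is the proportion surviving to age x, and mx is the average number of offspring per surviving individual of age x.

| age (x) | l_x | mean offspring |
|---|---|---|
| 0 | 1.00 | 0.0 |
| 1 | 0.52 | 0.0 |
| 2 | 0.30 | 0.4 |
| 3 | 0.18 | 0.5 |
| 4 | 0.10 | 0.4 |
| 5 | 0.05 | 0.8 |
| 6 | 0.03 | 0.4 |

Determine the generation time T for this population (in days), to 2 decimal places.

lx·mx: 0, 0, 0.12, 0.09, 0.04, 0.04, 0.012 → R0 = 0.302
x·lx·mx: 0, 0, 0.24, 0.27, 0.16, 0.2, 0.072 → Σ = 0.942
T = 0.942 / 0.302 = 3.119205… → 3.12

3.12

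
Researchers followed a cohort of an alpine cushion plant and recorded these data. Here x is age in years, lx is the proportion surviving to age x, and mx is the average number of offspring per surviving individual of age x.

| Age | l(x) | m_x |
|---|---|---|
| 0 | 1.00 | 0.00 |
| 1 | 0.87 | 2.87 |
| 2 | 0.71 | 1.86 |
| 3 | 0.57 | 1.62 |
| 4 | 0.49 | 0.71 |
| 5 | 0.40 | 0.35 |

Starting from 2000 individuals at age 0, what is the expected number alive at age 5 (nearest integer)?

Expected survivors = N0 · l_5 = 2000 × 0.40 = 800 → 800

800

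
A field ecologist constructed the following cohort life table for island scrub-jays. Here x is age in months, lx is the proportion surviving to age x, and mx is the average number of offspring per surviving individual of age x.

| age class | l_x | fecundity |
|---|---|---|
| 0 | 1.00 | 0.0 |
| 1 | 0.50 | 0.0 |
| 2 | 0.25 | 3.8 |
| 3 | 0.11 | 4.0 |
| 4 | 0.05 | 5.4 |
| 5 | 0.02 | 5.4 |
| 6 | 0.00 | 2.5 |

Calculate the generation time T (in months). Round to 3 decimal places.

lx·mx: 0, 0, 0.95, 0.44, 0.27, 0.108, 0 → R0 = 1.768
x·lx·mx: 0, 0, 1.9, 1.32, 1.08, 0.54, 0 → Σ = 4.84
T = 4.84 / 1.768 = 2.737557… → 2.738

2.738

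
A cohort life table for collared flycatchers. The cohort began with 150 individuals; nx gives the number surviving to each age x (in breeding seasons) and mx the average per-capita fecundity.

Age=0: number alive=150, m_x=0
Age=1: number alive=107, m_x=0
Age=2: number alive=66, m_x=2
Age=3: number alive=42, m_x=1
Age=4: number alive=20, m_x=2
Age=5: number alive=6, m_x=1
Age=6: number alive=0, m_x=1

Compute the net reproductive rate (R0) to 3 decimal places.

lx = nx/n0 = nx/150: 1, 0.71333…, 0.44, 0.28, 0.13333…, 0.04, 0
lx·mx by age: 0, 0, 0.88, 0.28, 0.266667…, 0.04, 0
R0 = Σ lx·mx = 1.466667… → 1.467

1.467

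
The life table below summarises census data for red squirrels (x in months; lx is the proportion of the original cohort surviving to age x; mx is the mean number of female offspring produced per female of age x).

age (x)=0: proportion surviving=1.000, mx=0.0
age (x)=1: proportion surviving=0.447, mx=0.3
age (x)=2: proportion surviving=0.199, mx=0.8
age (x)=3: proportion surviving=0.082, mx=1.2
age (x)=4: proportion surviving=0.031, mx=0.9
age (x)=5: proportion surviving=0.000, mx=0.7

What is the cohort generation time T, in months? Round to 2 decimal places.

lx·mx: 0, 0.1341, 0.1592, 0.0984, 0.0279, 0 → R0 = 0.4196
x·lx·mx: 0, 0.1341, 0.3184, 0.2952, 0.1116, 0 → Σ = 0.8593
T = 0.8593 / 0.4196 = 2.047903… → 2.05

2.05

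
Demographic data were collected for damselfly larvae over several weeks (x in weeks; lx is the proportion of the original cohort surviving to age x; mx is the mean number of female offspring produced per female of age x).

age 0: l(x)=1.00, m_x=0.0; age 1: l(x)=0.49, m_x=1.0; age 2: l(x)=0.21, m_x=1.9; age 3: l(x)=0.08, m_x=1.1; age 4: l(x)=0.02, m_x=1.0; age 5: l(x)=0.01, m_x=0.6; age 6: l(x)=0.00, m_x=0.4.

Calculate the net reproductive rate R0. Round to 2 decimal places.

lx·mx by age: 0, 0.49, 0.399, 0.088, 0.02, 0.006, 0
R0 = Σ lx·mx = 1.003 → 1.00

1.00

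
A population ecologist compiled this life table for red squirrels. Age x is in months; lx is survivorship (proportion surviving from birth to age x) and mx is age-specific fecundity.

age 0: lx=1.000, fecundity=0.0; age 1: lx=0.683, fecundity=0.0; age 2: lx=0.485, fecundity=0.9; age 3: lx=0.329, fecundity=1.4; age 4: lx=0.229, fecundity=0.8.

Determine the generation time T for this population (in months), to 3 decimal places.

lx·mx: 0, 0, 0.4365, 0.4606, 0.1832 → R0 = 1.0803
x·lx·mx: 0, 0, 0.873, 1.3818, 0.7328 → Σ = 2.9876
T = 2.9876 / 1.0803 = 2.765528… → 2.766

2.766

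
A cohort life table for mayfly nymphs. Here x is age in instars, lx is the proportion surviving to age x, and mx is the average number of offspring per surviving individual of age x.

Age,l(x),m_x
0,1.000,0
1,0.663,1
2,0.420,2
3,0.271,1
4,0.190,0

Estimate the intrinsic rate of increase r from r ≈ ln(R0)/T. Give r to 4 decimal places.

R0 = Σ lx·mx = 0 + 0.663 + 0.84 + 0.271 + 0 = 1.774
Σ x·lx·mx = 3.156; T = 3.156/1.774 = 1.77903…
r ≈ ln(R0)/T = ln(1.774)/1.77903… = 0.322219… → 0.3222

0.3222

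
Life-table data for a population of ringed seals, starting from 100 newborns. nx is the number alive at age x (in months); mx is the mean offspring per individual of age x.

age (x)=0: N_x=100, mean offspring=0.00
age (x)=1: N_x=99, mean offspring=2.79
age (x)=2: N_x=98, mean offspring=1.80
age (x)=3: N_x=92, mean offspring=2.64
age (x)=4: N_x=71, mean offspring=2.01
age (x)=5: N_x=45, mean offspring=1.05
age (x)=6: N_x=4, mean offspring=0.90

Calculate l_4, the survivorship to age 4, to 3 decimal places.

l_4 = n_4/n_0 = 71/100 = 0.71 → 0.710

0.710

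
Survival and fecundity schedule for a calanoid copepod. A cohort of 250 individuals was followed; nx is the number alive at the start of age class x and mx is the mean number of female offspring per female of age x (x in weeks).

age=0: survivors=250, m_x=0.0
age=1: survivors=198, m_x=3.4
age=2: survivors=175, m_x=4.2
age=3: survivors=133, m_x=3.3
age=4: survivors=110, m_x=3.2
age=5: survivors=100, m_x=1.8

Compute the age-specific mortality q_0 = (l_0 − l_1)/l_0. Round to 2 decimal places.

lx = nx/n0 = nx/250: 1, 0.792, 0.7, 0.532, 0.44, 0.4
q_0 = (l_0 − l_1) / l_0 = (1 − 0.792) / 1
     = 0.208 / 1 = 0.208 → 0.21

0.21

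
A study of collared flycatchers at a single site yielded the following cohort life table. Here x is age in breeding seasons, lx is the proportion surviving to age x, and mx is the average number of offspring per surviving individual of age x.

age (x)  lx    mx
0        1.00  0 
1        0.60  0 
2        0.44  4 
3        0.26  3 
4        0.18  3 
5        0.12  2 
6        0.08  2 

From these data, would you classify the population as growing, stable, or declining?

R0 = Σ lx·mx = 0 + 0 + 1.76 + 0.78 + 0.54 + 0.24 + 0.16 = 3.48
R0 > 1, so the population is growing.

growing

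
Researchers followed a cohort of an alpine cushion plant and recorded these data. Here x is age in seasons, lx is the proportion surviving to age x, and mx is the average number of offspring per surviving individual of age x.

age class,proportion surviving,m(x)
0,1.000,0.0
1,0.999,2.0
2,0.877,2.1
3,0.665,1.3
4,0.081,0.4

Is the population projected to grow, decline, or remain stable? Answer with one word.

growing

R0 = Σ lx·mx = 0 + 1.998 + 1.8417 + 0.8645 + 0.0324 = 4.7366
R0 > 1, so the population is growing.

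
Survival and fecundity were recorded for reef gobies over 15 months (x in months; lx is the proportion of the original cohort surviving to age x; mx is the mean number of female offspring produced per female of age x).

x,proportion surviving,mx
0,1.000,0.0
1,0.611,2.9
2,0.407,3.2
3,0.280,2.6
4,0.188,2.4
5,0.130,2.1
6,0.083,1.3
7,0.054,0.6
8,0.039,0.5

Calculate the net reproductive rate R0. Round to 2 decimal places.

lx·mx by age: 0, 1.7719, 1.3024, 0.728, 0.4512, 0.273, 0.1079, 0.0324, 0.0195
R0 = Σ lx·mx = 4.6863 → 4.69

4.69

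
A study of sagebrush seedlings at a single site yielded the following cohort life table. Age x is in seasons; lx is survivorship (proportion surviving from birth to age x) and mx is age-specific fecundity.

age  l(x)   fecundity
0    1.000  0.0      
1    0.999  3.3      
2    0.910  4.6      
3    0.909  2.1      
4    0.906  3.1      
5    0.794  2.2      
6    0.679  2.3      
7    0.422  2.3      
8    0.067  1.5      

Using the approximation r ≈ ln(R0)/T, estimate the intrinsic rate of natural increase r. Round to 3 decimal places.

0.857

R0 = Σ lx·mx = 0 + 3.2967 + 4.186 + 1.9089 + 2.8086 + 1.7468 + 1.5617 + 0.9706 + 0.1005 = 16.5798
Σ x·lx·mx = 54.3322; T = 54.3322/16.5798 = 3.27701…
r ≈ ln(R0)/T = ln(16.5798)/3.27701… = 0.85693… → 0.857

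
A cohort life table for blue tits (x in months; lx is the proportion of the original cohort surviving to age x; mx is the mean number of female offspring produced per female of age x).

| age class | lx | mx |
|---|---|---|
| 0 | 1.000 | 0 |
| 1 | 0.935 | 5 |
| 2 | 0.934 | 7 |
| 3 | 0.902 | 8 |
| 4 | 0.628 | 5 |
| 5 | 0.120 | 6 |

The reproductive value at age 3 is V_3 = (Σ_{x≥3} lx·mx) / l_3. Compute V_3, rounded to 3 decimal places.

lx·mx for x ≥ 3: 7.216, 3.14, 0.72 → sum = 11.076
V_3 = 11.076 / l_3 = 11.076 / 0.902 = 12.279379… → 12.279

12.279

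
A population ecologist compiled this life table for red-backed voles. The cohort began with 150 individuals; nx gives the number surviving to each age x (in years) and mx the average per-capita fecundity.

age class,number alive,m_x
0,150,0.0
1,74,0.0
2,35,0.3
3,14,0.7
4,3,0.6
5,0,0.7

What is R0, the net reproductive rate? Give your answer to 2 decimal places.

0.15

lx = nx/n0 = nx/150: 1, 0.49333…, 0.23333…, 0.09333…, 0.02, 0
lx·mx by age: 0, 0, 0.07…, 0.065333…, 0.012, 0
R0 = Σ lx·mx = 0.147333… → 0.15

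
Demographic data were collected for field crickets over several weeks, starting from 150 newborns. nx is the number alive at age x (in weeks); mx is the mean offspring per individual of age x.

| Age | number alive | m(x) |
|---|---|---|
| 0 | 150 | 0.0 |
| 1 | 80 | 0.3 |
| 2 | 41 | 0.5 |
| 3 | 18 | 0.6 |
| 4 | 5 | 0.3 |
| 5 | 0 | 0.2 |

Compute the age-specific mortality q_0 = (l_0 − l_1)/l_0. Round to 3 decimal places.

0.467

lx = nx/n0 = nx/150: 1, 0.53333…, 0.27333…, 0.12, 0.03333…, 0
q_0 = (l_0 − l_1) / l_0 = (1 − 0.533333…) / 1
     = 0.466667… / 1 = 0.466667… → 0.467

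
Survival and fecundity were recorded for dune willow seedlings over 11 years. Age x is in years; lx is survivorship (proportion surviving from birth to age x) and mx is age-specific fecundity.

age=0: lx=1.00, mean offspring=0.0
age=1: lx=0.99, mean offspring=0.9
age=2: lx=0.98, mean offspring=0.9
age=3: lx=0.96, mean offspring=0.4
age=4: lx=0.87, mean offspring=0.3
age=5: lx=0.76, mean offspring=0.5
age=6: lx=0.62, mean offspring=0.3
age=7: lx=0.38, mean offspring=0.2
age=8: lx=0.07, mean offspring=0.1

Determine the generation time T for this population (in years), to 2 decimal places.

lx·mx: 0, 0.891, 0.882, 0.384, 0.261, 0.38, 0.186, 0.076, 0.007 → R0 = 3.067
x·lx·mx: 0, 0.891, 1.764, 1.152, 1.044, 1.9, 1.116, 0.532, 0.056 → Σ = 8.455
T = 8.455 / 3.067 = 2.756766… → 2.76

2.76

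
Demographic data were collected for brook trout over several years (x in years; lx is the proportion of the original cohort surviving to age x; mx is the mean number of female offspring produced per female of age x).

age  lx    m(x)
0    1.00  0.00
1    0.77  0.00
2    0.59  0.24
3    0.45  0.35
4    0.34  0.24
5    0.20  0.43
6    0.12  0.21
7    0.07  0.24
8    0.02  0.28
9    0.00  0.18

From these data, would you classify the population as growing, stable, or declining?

declining

R0 = Σ lx·mx = 0 + 0 + 0.1416 + 0.1575 + 0.0816 + 0.086 + 0.0252 + 0.0168 + 0.0056 + 0 = 0.5143
R0 < 1, so the population is declining.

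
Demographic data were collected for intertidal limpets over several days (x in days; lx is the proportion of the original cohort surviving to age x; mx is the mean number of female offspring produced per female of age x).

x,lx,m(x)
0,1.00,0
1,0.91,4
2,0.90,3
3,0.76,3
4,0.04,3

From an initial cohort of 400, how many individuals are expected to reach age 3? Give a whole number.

Expected survivors = N0 · l_3 = 400 × 0.76 = 304 → 304

304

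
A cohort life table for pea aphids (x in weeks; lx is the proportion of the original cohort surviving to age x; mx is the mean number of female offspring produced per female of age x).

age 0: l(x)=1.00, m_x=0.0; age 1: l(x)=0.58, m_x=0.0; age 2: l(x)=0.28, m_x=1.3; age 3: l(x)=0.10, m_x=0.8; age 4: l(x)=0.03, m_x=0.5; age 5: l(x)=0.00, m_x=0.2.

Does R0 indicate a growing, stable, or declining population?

declining

R0 = Σ lx·mx = 0 + 0 + 0.364 + 0.08 + 0.015 + 0 = 0.459
R0 < 1, so the population is declining.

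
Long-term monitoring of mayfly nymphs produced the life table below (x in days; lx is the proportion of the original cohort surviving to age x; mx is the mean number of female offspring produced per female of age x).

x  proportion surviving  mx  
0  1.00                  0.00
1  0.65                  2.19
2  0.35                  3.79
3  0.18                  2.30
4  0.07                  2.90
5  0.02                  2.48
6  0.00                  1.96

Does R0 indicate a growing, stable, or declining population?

growing

R0 = Σ lx·mx = 0 + 1.4235 + 1.3265 + 0.414 + 0.203 + 0.0496 + 0 = 3.4166
R0 > 1, so the population is growing.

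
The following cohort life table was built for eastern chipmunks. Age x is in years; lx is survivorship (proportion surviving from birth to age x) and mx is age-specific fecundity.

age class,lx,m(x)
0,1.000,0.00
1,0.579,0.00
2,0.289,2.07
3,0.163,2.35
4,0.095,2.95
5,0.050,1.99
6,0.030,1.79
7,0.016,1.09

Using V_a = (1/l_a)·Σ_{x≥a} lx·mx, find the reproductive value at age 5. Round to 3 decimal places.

lx·mx for x ≥ 5: 0.0995, 0.0537, 0.01744 → sum = 0.17064
V_5 = 0.17064 / l_5 = 0.17064 / 0.05 = 3.4128 → 3.413

3.413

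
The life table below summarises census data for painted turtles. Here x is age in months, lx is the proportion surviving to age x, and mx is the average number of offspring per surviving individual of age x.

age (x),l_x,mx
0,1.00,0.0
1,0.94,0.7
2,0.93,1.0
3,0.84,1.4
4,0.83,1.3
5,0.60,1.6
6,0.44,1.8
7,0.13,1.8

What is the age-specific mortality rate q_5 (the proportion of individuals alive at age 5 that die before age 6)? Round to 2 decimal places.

q_5 = (l_5 − l_6) / l_5 = (0.6 − 0.44) / 0.6
     = 0.16 / 0.6 = 0.266667… → 0.27

0.27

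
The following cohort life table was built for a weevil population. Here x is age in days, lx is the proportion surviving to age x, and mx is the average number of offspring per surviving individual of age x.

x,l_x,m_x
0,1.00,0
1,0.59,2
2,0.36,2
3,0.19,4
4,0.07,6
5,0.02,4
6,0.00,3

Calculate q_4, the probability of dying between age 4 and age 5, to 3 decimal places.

q_4 = (l_4 − l_5) / l_4 = (0.07 − 0.02) / 0.07
     = 0.05 / 0.07 = 0.714286… → 0.714

0.714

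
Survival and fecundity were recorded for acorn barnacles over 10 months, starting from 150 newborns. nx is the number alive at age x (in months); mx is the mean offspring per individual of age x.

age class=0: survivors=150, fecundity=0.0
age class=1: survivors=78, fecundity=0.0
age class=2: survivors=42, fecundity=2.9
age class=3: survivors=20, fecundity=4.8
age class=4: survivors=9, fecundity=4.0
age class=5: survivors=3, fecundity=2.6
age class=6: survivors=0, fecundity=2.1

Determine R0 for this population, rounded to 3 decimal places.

lx = nx/n0 = nx/150: 1, 0.52, 0.28, 0.13333…, 0.06, 0.02, 0
lx·mx by age: 0, 0, 0.812, 0.64…, 0.24, 0.052, 0
R0 = Σ lx·mx = 1.744… → 1.744

1.744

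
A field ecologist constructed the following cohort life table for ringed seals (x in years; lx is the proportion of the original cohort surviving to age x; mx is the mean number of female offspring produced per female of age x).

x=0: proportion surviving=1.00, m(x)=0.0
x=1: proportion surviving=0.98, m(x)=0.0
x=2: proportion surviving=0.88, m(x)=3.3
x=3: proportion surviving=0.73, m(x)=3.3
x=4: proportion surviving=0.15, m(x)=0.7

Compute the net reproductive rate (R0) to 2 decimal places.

5.42

lx·mx by age: 0, 0, 2.904, 2.409, 0.105
R0 = Σ lx·mx = 5.418 → 5.42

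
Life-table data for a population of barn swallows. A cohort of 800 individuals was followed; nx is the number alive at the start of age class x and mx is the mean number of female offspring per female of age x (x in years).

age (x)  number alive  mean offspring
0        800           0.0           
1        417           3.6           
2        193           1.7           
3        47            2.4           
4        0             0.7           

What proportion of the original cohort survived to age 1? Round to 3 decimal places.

l_1 = n_1/n_0 = 417/800 = 0.52125 → 0.521

0.521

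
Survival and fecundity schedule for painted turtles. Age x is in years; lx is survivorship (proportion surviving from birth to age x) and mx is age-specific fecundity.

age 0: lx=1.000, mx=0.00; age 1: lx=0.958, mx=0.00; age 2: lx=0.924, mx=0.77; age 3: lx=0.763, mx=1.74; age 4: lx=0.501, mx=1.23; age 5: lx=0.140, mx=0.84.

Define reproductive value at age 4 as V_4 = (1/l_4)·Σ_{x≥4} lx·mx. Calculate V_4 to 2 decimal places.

lx·mx for x ≥ 4: 0.61623, 0.1176 → sum = 0.73383
V_4 = 0.73383 / l_4 = 0.73383 / 0.501 = 1.464731… → 1.46

1.46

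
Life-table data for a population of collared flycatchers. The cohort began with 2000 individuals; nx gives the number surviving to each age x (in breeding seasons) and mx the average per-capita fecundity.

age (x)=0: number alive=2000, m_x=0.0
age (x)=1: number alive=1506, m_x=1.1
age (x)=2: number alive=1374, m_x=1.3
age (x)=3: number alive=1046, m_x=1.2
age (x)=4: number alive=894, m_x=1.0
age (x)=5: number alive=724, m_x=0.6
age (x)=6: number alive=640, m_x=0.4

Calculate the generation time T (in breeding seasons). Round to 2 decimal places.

2.59

lx = nx/n0 = nx/2000: 1, 0.753, 0.687, 0.523, 0.447, 0.362, 0.32
lx·mx: 0, 0.8283, 0.8931, 0.6276, 0.447, 0.2172, 0.128 → R0 = 3.1412
x·lx·mx: 0, 0.8283, 1.7862, 1.8828, 1.788, 1.086, 0.768 → Σ = 8.1393
T = 8.1393 / 3.1412 = 2.591144… → 2.59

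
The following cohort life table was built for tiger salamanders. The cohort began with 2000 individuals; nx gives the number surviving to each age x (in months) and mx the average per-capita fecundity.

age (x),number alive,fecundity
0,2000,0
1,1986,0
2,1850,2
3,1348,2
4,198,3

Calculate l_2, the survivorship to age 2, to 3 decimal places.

l_2 = n_2/n_0 = 1850/2000 = 0.925 → 0.925

0.925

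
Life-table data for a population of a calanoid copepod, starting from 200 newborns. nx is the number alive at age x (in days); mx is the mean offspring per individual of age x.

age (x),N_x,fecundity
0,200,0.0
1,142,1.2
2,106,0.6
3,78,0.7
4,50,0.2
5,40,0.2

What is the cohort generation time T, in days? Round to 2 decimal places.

lx = nx/n0 = nx/200: 1, 0.71, 0.53, 0.39, 0.25, 0.2
lx·mx: 0, 0.852, 0.318, 0.273, 0.05, 0.04 → R0 = 1.533
x·lx·mx: 0, 0.852, 0.636, 0.819, 0.2, 0.2 → Σ = 2.707
T = 2.707 / 1.533 = 1.765819… → 1.77

1.77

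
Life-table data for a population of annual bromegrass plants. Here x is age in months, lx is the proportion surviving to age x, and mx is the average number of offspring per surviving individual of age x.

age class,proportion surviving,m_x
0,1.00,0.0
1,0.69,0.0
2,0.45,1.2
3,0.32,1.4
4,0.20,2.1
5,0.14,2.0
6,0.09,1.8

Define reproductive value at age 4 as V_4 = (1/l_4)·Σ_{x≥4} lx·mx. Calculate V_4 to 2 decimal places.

lx·mx for x ≥ 4: 0.42, 0.28, 0.162 → sum = 0.862
V_4 = 0.862 / l_4 = 0.862 / 0.2 = 4.31 → 4.31

4.31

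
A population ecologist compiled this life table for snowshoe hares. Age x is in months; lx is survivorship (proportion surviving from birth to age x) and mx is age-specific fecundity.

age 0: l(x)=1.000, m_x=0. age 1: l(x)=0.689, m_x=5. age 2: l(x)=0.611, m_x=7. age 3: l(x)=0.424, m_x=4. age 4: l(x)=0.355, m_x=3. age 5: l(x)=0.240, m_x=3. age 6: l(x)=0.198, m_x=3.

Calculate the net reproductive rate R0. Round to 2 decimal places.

11.80

lx·mx by age: 0, 3.445, 4.277, 1.696, 1.065, 0.72, 0.594
R0 = Σ lx·mx = 11.797 → 11.80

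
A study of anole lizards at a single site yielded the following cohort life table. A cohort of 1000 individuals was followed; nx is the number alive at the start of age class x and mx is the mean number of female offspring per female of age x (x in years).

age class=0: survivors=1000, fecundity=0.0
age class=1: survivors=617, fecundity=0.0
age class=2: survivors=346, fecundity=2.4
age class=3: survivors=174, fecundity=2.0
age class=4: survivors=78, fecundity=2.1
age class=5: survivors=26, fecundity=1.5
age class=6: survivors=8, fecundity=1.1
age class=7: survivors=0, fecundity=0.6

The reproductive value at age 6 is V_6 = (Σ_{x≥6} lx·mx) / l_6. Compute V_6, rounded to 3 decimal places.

1.100

lx = nx/n0 = nx/1000: 1, 0.617, 0.346, 0.174, 0.078, 0.026, 0.008, 0
lx·mx for x ≥ 6: 0.0088, 0 → sum = 0.0088
V_6 = 0.0088 / l_6 = 0.0088 / 0.008 = 1.1 → 1.100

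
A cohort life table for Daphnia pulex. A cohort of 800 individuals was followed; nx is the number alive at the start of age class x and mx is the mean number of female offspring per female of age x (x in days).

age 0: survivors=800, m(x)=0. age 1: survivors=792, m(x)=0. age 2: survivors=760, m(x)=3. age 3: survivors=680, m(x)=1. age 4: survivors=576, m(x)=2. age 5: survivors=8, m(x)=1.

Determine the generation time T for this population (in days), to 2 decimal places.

lx = nx/n0 = nx/800: 1, 0.99, 0.95, 0.85, 0.72, 0.01
lx·mx: 0, 0, 2.85, 0.85, 1.44, 0.01 → R0 = 5.15
x·lx·mx: 0, 0, 5.7, 2.55, 5.76, 0.05 → Σ = 14.06
T = 14.06 / 5.15 = 2.730097… → 2.73

2.73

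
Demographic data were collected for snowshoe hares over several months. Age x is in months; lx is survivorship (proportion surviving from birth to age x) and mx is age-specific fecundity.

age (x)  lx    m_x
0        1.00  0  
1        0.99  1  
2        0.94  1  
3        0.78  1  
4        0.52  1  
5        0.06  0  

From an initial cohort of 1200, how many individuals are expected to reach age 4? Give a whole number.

Expected survivors = N0 · l_4 = 1200 × 0.52 = 624 → 624

624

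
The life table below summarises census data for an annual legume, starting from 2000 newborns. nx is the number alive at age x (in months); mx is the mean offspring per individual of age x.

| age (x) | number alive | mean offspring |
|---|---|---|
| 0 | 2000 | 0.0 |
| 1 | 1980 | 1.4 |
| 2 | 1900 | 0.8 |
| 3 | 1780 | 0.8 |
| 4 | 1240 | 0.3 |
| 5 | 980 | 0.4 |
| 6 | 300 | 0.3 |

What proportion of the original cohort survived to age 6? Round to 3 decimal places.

l_6 = n_6/n_0 = 300/2000 = 0.15 → 0.150

0.150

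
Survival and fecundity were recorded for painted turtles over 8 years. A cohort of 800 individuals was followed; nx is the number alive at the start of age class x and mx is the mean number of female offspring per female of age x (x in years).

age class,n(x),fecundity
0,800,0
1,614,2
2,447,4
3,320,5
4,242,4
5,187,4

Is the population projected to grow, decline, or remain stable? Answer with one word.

growing

lx = nx/n0 = nx/800: 1, 0.7675, 0.55875, 0.4, 0.3025, 0.23375
R0 = Σ lx·mx = 0 + 1.535 + 2.235 + 2 + 1.21 + 0.935 = 7.915
R0 > 1, so the population is growing.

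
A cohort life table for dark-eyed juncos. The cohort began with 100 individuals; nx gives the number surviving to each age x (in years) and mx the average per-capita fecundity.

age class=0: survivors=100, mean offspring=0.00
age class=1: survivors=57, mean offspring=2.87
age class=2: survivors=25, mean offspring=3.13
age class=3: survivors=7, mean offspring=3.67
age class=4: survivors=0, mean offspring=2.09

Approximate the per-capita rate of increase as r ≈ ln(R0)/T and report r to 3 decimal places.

lx = nx/n0 = nx/100: 1, 0.57, 0.25, 0.07, 0
R0 = Σ lx·mx = 0 + 1.6359 + 0.7825 + 0.2569 + 0 = 2.6753
Σ x·lx·mx = 3.9716; T = 3.9716/2.6753 = 1.48454…
r ≈ ln(R0)/T = ln(2.6753)/1.48454… = 0.66287… → 0.663

0.663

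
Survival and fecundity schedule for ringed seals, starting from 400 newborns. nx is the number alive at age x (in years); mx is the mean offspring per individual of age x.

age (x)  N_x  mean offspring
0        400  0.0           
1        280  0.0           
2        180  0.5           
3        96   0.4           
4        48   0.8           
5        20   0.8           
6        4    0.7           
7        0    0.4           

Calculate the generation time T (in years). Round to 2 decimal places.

2.94

lx = nx/n0 = nx/400: 1, 0.7, 0.45, 0.24, 0.12, 0.05, 0.01, 0
lx·mx: 0, 0, 0.225, 0.096, 0.096, 0.04, 0.007, 0 → R0 = 0.464
x·lx·mx: 0, 0, 0.45, 0.288, 0.384, 0.2, 0.042, 0 → Σ = 1.364
T = 1.364 / 0.464 = 2.939655… → 2.94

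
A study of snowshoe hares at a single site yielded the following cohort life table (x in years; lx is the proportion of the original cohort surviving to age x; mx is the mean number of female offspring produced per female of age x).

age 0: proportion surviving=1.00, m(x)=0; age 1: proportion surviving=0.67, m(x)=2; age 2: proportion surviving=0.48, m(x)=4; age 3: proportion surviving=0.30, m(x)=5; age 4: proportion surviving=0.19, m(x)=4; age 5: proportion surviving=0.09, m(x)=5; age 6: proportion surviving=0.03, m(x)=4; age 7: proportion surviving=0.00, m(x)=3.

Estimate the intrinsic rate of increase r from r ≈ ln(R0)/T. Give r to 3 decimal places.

R0 = Σ lx·mx = 0 + 1.34 + 1.92 + 1.5 + 0.76 + 0.45 + 0.12 + 0 = 6.09
Σ x·lx·mx = 15.69; T = 15.69/6.09 = 2.57635…
r ≈ ln(R0)/T = ln(6.09)/2.57635… = 0.70124… → 0.701

0.701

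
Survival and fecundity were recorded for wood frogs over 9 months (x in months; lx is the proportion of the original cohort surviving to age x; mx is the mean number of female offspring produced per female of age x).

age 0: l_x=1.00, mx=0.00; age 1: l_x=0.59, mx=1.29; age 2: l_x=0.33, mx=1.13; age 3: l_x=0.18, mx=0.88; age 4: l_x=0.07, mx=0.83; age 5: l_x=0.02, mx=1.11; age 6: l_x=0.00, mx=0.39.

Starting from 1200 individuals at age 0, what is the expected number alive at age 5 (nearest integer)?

24

Expected survivors = N0 · l_5 = 1200 × 0.02 = 24 → 24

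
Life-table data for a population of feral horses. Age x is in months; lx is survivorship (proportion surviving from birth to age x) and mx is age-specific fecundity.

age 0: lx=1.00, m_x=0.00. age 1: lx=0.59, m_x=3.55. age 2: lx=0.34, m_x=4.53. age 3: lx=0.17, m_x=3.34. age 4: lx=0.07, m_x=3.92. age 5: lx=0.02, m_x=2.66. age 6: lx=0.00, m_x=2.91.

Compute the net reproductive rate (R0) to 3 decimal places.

lx·mx by age: 0, 2.0945, 1.5402, 0.5678, 0.2744, 0.0532, 0
R0 = Σ lx·mx = 4.5301 → 4.530

4.530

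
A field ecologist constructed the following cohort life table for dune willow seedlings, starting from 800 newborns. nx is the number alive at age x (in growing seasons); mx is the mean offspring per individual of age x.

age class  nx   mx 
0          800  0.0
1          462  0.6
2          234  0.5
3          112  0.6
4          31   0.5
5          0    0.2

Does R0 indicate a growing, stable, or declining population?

declining

lx = nx/n0 = nx/800: 1, 0.5775, 0.2925, 0.14, 0.03875, 0
R0 = Σ lx·mx = 0 + 0.3465 + 0.14625 + 0.084 + 0.019375 + 0 = 0.596125
R0 < 1, so the population is declining.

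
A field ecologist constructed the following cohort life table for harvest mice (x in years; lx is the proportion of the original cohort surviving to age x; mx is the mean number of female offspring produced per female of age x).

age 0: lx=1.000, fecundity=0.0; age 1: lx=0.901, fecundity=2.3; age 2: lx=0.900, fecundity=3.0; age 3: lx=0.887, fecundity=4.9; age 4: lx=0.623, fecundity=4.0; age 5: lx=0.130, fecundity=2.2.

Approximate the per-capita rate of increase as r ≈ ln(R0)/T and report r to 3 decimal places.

R0 = Σ lx·mx = 0 + 2.0723 + 2.7 + 4.3463 + 2.492 + 0.286 = 11.8966
Σ x·lx·mx = 31.9092; T = 31.9092/11.8966 = 2.68221…
r ≈ ln(R0)/T = ln(11.8966)/2.68221… = 0.92321… → 0.923

0.923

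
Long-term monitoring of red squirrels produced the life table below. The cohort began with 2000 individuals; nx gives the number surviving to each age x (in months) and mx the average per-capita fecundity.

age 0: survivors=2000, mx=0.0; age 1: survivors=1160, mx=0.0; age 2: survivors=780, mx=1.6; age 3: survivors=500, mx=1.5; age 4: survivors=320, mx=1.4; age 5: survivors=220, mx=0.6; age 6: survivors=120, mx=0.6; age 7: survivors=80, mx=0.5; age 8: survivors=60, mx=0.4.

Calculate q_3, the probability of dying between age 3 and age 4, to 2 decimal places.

0.36

lx = nx/n0 = nx/2000: 1, 0.58, 0.39, 0.25, 0.16, 0.11, 0.06, 0.04, 0.03
q_3 = (l_3 − l_4) / l_3 = (0.25 − 0.16) / 0.25
     = 0.09 / 0.25 = 0.36 → 0.36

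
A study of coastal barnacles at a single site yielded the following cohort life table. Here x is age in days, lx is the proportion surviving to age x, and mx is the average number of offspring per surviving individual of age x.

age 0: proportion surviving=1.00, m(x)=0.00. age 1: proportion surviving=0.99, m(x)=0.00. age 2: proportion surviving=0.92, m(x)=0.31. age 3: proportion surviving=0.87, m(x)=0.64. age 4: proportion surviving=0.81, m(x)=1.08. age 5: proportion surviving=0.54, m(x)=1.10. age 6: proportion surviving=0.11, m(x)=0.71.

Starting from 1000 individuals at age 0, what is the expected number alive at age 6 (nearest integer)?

110

Expected survivors = N0 · l_6 = 1000 × 0.11 = 110 → 110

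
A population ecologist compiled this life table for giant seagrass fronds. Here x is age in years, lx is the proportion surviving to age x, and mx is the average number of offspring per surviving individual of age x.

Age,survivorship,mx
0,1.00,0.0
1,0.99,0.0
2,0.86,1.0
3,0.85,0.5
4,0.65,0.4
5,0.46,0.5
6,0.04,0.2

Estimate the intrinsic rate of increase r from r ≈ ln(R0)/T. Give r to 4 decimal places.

0.1970

R0 = Σ lx·mx = 0 + 0 + 0.86 + 0.425 + 0.26 + 0.23 + 0.008 = 1.783
Σ x·lx·mx = 5.233; T = 5.233/1.783 = 2.93494…
r ≈ ln(R0)/T = ln(1.783)/2.93494… = 0.197039… → 0.1970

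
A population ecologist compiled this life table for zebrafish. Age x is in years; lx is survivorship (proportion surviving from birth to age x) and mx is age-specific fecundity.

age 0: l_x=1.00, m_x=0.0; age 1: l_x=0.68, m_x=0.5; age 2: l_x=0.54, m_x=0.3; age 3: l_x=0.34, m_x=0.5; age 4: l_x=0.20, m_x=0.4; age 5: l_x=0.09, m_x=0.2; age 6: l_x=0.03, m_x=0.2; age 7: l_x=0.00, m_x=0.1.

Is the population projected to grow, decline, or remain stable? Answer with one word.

R0 = Σ lx·mx = 0 + 0.34 + 0.162 + 0.17 + 0.08 + 0.018 + 0.006 + 0 = 0.776
R0 < 1, so the population is declining.

declining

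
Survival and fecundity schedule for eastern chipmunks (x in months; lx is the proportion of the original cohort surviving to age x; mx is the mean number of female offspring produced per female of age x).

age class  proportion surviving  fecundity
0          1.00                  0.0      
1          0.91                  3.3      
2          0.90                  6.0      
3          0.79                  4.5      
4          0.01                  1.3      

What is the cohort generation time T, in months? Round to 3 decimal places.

2.048

lx·mx: 0, 3.003, 5.4, 3.555, 0.013 → R0 = 11.971
x·lx·mx: 0, 3.003, 10.8, 10.665, 0.052 → Σ = 24.52
T = 24.52 / 11.971 = 2.048283… → 2.048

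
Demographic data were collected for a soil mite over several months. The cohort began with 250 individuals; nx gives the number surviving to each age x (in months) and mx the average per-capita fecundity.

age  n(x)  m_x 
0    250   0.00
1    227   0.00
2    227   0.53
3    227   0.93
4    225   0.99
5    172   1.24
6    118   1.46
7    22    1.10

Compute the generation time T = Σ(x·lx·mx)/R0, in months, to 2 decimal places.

lx = nx/n0 = nx/250: 1, 0.908, 0.908, 0.908, 0.9, 0.688, 0.472, 0.088
lx·mx: 0, 0, 0.48124, 0.84444, 0.891, 0.85312, 0.68912, 0.0968 → R0 = 3.85572
x·lx·mx: 0, 0, 0.96248, 2.53332, 3.564, 4.2656, 4.13472, 0.6776 → Σ = 16.13772
T = 16.13772 / 3.85572 = 4.185397… → 4.19

4.19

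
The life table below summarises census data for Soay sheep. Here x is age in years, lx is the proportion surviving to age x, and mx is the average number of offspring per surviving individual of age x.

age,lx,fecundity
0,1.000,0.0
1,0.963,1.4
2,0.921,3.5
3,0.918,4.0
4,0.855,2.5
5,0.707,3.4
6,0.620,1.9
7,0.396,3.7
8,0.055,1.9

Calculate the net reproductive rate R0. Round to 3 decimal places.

lx·mx by age: 0, 1.3482, 3.2235, 3.672, 2.1375, 2.4038, 1.178, 1.4652, 0.1045
R0 = Σ lx·mx = 15.5327 → 15.533

15.533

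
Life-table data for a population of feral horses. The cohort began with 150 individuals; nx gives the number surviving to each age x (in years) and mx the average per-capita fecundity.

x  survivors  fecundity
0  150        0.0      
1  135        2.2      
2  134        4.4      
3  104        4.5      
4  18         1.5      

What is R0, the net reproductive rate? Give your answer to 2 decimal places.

9.21

lx = nx/n0 = nx/150: 1, 0.9, 0.89333…, 0.69333…, 0.12
lx·mx by age: 0, 1.98, 3.930667…, 3.12…, 0.18
R0 = Σ lx·mx = 9.210667… → 9.21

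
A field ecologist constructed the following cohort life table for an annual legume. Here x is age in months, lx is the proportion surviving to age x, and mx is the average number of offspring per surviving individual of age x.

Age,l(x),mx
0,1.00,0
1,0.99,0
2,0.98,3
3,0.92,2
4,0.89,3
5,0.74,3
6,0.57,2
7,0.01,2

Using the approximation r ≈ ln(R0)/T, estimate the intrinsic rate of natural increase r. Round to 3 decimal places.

0.642

R0 = Σ lx·mx = 0 + 0 + 2.94 + 1.84 + 2.67 + 2.22 + 1.14 + 0.02 = 10.83
Σ x·lx·mx = 40.16; T = 40.16/10.83 = 3.70822…
r ≈ ln(R0)/T = ln(10.83)/3.70822… = 0.64244… → 0.642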